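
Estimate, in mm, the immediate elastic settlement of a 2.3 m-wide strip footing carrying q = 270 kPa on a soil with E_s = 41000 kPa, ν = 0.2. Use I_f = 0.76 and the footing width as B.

Immediate (elastic) settlement: S_e = q·B·(1−ν²)/E_s · I_f.
S_e = 270 × 2.3 × (1 − 0.2²) / 41000 × 0.76
    = 270 × 2.3 × 0.96 / 41000 × 0.76
    = 0.01105 m = 11.05 mm

S_e ≈ 11.1 mm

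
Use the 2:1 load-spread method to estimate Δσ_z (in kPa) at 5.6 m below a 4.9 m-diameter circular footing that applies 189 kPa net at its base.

Δσ_z ≈ 41.2 kPa

By the 2:1 method the load spreads at 1 horizontal : 2 vertical, so at depth z the loaded area has grown by z in each plan dimension:
Δσ ≈ qD²/(D+z)² = 189×4.9²/(4.9+5.6)² = 41.16 kPa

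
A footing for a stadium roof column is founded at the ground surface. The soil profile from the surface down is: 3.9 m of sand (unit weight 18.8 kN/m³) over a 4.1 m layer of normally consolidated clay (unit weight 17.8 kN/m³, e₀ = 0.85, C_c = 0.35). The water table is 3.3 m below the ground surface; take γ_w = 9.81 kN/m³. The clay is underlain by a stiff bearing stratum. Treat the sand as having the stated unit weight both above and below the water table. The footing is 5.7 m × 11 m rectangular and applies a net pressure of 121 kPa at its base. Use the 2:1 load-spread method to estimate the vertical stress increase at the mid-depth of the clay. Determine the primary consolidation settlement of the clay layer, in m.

S_c ≈ 0.127 m

Mid-depth of clay below the ground surface: z = 3.9 + 4.1/2 = 5.95 m.
Total vertical stress at mid-clay: σ_v = 18.8×3.9 + 17.8×2.05 = 109.81 kPa.
Pore pressure: u = 9.81×(5.95 − 3.3) = 25.997 kPa.
Initial effective stress: σ'_0 = σ_v − u = 109.81 − 25.997 = 83.813 kPa.
Stress increase at mid-clay by the 2:1 spreading method:
Δσ = qBL/((B+z)(L+z)) = 121×5.7×11/((5.7+5.95)(11+5.95)) = 38.42 kPa
Final effective stress: σ'_f = σ'_0 + Δσ = 83.813 + 38.42 = 122.23 kPa.
Normally consolidated clay, so the full stress increment lies on the virgin compression line:
S_c = C_c·H/(1+e₀)·log₁₀(σ'_f/σ'_0) = 0.35×4.1/(1+0.85)×log₁₀(122.23/83.813)
    = 0.77568 × 0.16387 = 0.1271 m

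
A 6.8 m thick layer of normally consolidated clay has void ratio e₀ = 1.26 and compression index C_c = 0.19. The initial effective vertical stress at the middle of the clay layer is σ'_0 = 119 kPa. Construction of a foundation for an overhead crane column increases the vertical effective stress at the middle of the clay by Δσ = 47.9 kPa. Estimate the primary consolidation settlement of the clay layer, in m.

S_c ≈ 0.084 m

Final effective stress: σ'_f = σ'_0 + Δσ = 119 + 47.9 = 166.9 kPa.
Normally consolidated clay, so the full stress increment lies on the virgin compression line:
S_c = C_c·H/(1+e₀)·log₁₀(σ'_f/σ'_0) = 0.19×6.8/(1+1.26)×log₁₀(166.9/119)
    = 0.57168 × 0.14691 = 0.08399 m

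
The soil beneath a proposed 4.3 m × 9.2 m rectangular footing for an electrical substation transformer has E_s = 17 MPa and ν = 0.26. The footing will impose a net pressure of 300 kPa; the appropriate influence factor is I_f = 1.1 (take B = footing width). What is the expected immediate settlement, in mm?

S_e ≈ 77.8 mm

Immediate (elastic) settlement: S_e = q·B·(1−ν²)/E_s · I_f.
E_s = 17 MPa = 17000 kPa.
S_e = 300 × 4.3 × (1 − 0.26²) / 17000 × 1.1
    = 300 × 4.3 × 0.9324 / 17000 × 1.1
    = 0.07783 m = 77.83 mm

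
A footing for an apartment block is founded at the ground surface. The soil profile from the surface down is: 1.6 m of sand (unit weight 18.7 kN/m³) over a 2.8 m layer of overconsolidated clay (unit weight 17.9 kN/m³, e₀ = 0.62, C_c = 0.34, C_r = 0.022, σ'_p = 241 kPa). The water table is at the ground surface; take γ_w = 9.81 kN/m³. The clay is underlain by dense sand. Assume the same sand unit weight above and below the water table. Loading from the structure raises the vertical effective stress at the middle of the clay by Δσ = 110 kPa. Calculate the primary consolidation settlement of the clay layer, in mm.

Mid-depth of clay below the ground surface: z = 1.6 + 2.8/2 = 3 m.
Total vertical stress at mid-clay: σ_v = 18.7×1.6 + 17.9×1.4 = 54.98 kPa.
Pore pressure: u = 9.81×(3 − 0) = 29.43 kPa.
Initial effective stress: σ'_0 = σ_v − u = 54.98 − 29.43 = 25.55 kPa.
Final effective stress: σ'_f = 25.55 + 110 = 135.55 kPa.
σ'_f = 135.55 ≤ σ'_p = 241 kPa, so the clay remains overconsolidated and only the recompression index applies:
S_c = C_r·H/(1+e₀)·log₁₀(σ'_f/σ'_0) = 0.022×2.8/1.62×log₁₀(135.55/25.55)
    = 0.038025 × 0.72471 = 0.02756 m

S_c ≈ 27.6 mm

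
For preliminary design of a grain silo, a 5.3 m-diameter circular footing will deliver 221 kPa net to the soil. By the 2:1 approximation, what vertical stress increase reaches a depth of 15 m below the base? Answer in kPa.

By the 2:1 method the load spreads at 1 horizontal : 2 vertical, so at depth z the loaded area has grown by z in each plan dimension:
Δσ ≈ qD²/(D+z)² = 221×5.3²/(5.3+15)² = 15.064 kPa

Δσ_z ≈ 15.1 kPa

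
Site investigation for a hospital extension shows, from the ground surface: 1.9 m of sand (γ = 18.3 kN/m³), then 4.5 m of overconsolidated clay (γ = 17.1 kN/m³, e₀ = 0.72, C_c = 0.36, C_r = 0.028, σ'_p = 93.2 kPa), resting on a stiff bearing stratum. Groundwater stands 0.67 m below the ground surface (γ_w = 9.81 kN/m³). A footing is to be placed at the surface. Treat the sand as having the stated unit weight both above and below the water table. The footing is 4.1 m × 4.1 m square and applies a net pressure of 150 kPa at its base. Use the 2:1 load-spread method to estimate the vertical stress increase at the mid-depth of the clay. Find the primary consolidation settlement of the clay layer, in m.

S_c ≈ 0.0212 m

Mid-depth of clay below the ground surface: z = 1.9 + 4.5/2 = 4.15 m.
Total vertical stress at mid-clay: σ_v = 18.3×1.9 + 17.1×2.25 = 73.245 kPa.
Pore pressure: u = 9.81×(4.15 − 0.67) = 34.139 kPa.
Initial effective stress: σ'_0 = σ_v − u = 73.245 − 34.139 = 39.106 kPa.
Stress increase at mid-clay by the 2:1 spreading method:
Δσ = qBL/((B+z)(L+z)) = 150×4.1×4.1/((4.1+4.15)(4.1+4.15)) = 37.047 kPa
Final effective stress: σ'_f = 39.106 + 37.047 = 76.153 kPa.
σ'_f = 76.153 ≤ σ'_p = 93.2 kPa, so the clay remains overconsolidated and only the recompression index applies:
S_c = C_r·H/(1+e₀)·log₁₀(σ'_f/σ'_0) = 0.028×4.5/1.72×log₁₀(76.153/39.106)
    = 0.073256 × 0.28944 = 0.0212 m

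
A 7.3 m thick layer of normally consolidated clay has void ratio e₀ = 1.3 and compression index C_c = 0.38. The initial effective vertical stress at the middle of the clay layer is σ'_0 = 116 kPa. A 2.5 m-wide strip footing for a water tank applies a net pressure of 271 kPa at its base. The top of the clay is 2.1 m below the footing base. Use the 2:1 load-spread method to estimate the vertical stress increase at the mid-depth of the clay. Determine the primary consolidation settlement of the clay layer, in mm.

Mid-depth of clay below the footing base: z = 2.1 + 7.3/2 = 5.75 m.
Stress increase at mid-clay by the 2:1 spreading method:
Δσ = qB/(B+z) = 271×2.5/(2.5+5.75) = 82.121 kPa
Final effective stress: σ'_f = σ'_0 + Δσ = 116 + 82.121 = 198.12 kPa.
Normally consolidated clay, so the full stress increment lies on the virgin compression line:
S_c = C_c·H/(1+e₀)·log₁₀(σ'_f/σ'_0) = 0.38×7.3/(1+1.3)×log₁₀(198.12/116)
    = 1.2061 × 0.23247 = 0.2804 m

S_c ≈ 280 mm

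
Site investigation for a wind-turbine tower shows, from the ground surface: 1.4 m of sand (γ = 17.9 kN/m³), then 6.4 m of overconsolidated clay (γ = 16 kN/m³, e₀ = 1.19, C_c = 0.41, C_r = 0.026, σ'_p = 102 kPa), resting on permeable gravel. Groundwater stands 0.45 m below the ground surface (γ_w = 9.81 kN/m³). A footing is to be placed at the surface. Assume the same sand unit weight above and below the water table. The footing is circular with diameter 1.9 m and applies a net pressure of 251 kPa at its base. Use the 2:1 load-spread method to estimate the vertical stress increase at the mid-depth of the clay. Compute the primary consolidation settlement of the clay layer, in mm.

S_c ≈ 15.6 mm

Mid-depth of clay below the ground surface: z = 1.4 + 6.4/2 = 4.6 m.
Total vertical stress at mid-clay: σ_v = 17.9×1.4 + 16×3.2 = 76.26 kPa.
Pore pressure: u = 9.81×(4.6 − 0.45) = 40.712 kPa.
Initial effective stress: σ'_0 = σ_v − u = 76.26 − 40.712 = 35.548 kPa.
Stress increase at mid-clay by the 2:1 spreading method:
Δσ ≈ qD²/(D+z)² = 251×1.9²/(1.9+4.6)² = 21.446 kPa
Final effective stress: σ'_f = 35.548 + 21.446 = 56.994 kPa.
σ'_f = 56.994 ≤ σ'_p = 102 kPa, so the clay remains overconsolidated and only the recompression index applies:
S_c = C_r·H/(1+e₀)·log₁₀(σ'_f/σ'_0) = 0.026×6.4/2.19×log₁₀(56.994/35.548)
    = 0.075982 × 0.20501 = 0.01558 m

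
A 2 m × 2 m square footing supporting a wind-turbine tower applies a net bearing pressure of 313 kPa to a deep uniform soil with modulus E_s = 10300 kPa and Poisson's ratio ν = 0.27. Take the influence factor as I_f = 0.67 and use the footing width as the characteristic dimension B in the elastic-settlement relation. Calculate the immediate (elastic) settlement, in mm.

Immediate (elastic) settlement: S_e = q·B·(1−ν²)/E_s · I_f.
S_e = 313 × 2 × (1 − 0.27²) / 10300 × 0.67
    = 313 × 2 × 0.9271 / 10300 × 0.67
    = 0.03775 m = 37.75 mm

S_e ≈ 37.8 mm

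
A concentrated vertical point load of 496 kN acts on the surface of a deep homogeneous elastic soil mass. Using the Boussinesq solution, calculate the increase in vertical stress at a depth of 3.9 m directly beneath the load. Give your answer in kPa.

Boussinesq vertical stress below a point load on an elastic half-space:
Δσ_z = 3P/(2πz²) · [1 + (r/z)²]^(−5/2)
r/z = 0/3.9 = 0; [1+(r/z)²]^(−5/2) = 1.
Δσ_z = 3×496/(2π×3.9²) × 1 = 15.57 × 1 = 15.57 kPa

Δσ_z ≈ 15.6 kPa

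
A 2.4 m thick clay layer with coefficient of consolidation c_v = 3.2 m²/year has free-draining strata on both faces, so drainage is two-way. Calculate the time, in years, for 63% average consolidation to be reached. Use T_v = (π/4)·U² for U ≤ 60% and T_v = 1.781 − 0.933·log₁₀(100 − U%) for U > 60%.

t ≈ 0.143 years

Drainage path length: H_d = H/2 = 1.2 m (double drainage).
U > 60%: T_v = 1.781 − 0.933·log₁₀(100 − 63) = 0.31787.
t = T_v·H_d²/c_v = 0.31787×1.2²/3.2 = 0.143 years.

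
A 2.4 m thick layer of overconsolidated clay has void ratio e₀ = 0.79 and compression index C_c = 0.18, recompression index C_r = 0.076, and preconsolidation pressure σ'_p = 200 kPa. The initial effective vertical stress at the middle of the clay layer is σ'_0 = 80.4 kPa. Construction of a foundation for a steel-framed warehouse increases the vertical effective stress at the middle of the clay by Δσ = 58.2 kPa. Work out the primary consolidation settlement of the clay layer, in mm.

Final effective stress: σ'_f = 80.4 + 58.2 = 138.6 kPa.
σ'_f = 138.6 ≤ σ'_p = 200 kPa, so the clay remains overconsolidated and only the recompression index applies:
S_c = C_r·H/(1+e₀)·log₁₀(σ'_f/σ'_0) = 0.076×2.4/1.79×log₁₀(138.6/80.4)
    = 0.1019 × 0.23651 = 0.0241 m

S_c ≈ 24.1 mm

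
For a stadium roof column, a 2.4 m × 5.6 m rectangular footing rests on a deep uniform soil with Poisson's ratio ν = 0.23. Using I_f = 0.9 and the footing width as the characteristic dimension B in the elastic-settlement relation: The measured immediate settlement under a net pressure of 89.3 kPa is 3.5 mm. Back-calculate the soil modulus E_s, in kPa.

S_e = q·B·(1−ν²)/E_s · I_f  ⇒  E_s = q·B·(1−ν²)·I_f / S_e.
E_s = 89.3 × 2.4 × 0.9471 × 0.9 / 0.0035 = 52200 kPa

E_s ≈ 52200 kPa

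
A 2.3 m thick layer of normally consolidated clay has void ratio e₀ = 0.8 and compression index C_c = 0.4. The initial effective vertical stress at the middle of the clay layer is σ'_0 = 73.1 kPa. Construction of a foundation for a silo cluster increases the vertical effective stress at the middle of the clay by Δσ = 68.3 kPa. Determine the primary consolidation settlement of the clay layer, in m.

Final effective stress: σ'_f = σ'_0 + Δσ = 73.1 + 68.3 = 141.4 kPa.
Normally consolidated clay, so the full stress increment lies on the virgin compression line:
S_c = C_c·H/(1+e₀)·log₁₀(σ'_f/σ'_0) = 0.4×2.3/(1+0.8)×log₁₀(141.4/73.1)
    = 0.51111 × 0.28653 = 0.1464 m

S_c ≈ 0.146 m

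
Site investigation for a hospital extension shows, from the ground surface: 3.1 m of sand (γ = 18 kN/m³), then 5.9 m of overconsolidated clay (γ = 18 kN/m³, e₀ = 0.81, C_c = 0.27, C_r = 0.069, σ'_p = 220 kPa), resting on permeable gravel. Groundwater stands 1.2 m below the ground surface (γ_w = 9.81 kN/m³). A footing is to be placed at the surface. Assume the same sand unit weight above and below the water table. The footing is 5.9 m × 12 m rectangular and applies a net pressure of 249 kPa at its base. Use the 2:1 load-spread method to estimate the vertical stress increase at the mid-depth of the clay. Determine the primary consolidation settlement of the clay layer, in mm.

Mid-depth of clay below the ground surface: z = 3.1 + 5.9/2 = 6.05 m.
Total vertical stress at mid-clay: σ_v = 18×3.1 + 18×2.95 = 108.9 kPa.
Pore pressure: u = 9.81×(6.05 − 1.2) = 47.578 kPa.
Initial effective stress: σ'_0 = σ_v − u = 108.9 − 47.578 = 61.322 kPa.
Stress increase at mid-clay by the 2:1 spreading method:
Δσ = qBL/((B+z)(L+z)) = 249×5.9×12/((5.9+6.05)(12+6.05)) = 81.731 kPa
Final effective stress: σ'_f = 61.322 + 81.731 = 143.05 kPa.
σ'_f = 143.05 ≤ σ'_p = 220 kPa, so the clay remains overconsolidated and only the recompression index applies:
S_c = C_r·H/(1+e₀)·log₁₀(σ'_f/σ'_0) = 0.069×5.9/1.81×log₁₀(143.05/61.322)
    = 0.22492 × 0.36787 = 0.08274 m

S_c ≈ 82.7 mm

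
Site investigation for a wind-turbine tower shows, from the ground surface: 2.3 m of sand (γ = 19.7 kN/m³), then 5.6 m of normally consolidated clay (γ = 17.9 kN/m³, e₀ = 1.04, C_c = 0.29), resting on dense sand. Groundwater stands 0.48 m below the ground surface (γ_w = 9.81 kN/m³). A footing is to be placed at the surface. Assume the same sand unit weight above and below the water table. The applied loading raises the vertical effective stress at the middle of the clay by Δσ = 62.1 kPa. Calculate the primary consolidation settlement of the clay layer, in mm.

Mid-depth of clay below the ground surface: z = 2.3 + 5.6/2 = 5.1 m.
Total vertical stress at mid-clay: σ_v = 19.7×2.3 + 17.9×2.8 = 95.43 kPa.
Pore pressure: u = 9.81×(5.1 − 0.48) = 45.322 kPa.
Initial effective stress: σ'_0 = σ_v − u = 95.43 − 45.322 = 50.108 kPa.
Final effective stress: σ'_f = σ'_0 + Δσ = 50.108 + 62.1 = 112.21 kPa.
Normally consolidated clay, so the full stress increment lies on the virgin compression line:
S_c = C_c·H/(1+e₀)·log₁₀(σ'_f/σ'_0) = 0.29×5.6/(1+1.04)×log₁₀(112.21/50.108)
    = 0.79608 × 0.35012 = 0.2787 m

S_c ≈ 279 mm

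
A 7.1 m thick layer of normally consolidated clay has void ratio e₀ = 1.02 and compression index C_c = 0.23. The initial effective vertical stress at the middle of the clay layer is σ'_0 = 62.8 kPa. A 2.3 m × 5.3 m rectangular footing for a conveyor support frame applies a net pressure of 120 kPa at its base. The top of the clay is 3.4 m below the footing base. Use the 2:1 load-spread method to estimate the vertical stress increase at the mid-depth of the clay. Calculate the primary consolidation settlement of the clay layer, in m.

Mid-depth of clay below the footing base: z = 3.4 + 7.1/2 = 6.95 m.
Stress increase at mid-clay by the 2:1 spreading method:
Δσ = qBL/((B+z)(L+z)) = 120×2.3×5.3/((2.3+6.95)(5.3+6.95)) = 12.909 kPa
Final effective stress: σ'_f = σ'_0 + Δσ = 62.8 + 12.909 = 75.709 kPa.
Normally consolidated clay, so the full stress increment lies on the virgin compression line:
S_c = C_c·H/(1+e₀)·log₁₀(σ'_f/σ'_0) = 0.23×7.1/(1+1.02)×log₁₀(75.709/62.8)
    = 0.80842 × 0.081188 = 0.06563 m

S_c ≈ 0.0656 m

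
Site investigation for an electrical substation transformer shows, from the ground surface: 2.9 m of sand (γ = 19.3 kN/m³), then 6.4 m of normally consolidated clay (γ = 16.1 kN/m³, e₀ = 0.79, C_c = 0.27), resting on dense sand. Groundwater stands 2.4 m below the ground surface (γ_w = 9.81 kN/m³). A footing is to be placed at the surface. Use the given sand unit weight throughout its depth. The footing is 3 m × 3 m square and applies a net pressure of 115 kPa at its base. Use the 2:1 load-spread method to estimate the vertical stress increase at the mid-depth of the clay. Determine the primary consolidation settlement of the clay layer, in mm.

S_c ≈ 67.8 mm

Mid-depth of clay below the ground surface: z = 2.9 + 6.4/2 = 6.1 m.
Total vertical stress at mid-clay: σ_v = 19.3×2.9 + 16.1×3.2 = 107.49 kPa.
Pore pressure: u = 9.81×(6.1 − 2.4) = 36.297 kPa.
Initial effective stress: σ'_0 = σ_v − u = 107.49 − 36.297 = 71.193 kPa.
Stress increase at mid-clay by the 2:1 spreading method:
Δσ = qBL/((B+z)(L+z)) = 115×3×3/((3+6.1)(3+6.1)) = 12.498 kPa
Final effective stress: σ'_f = σ'_0 + Δσ = 71.193 + 12.498 = 83.691 kPa.
Normally consolidated clay, so the full stress increment lies on the virgin compression line:
S_c = C_c·H/(1+e₀)·log₁₀(σ'_f/σ'_0) = 0.27×6.4/(1+0.79)×log₁₀(83.691/71.193)
    = 0.96536 × 0.070241 = 0.06781 m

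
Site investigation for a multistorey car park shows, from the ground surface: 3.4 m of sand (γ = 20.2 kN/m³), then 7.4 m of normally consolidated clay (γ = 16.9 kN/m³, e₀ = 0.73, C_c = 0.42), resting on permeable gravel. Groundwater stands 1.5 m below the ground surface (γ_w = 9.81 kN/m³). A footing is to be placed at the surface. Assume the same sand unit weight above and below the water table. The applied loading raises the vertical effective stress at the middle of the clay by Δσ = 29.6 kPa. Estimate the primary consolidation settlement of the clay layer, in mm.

Mid-depth of clay below the ground surface: z = 3.4 + 7.4/2 = 7.1 m.
Total vertical stress at mid-clay: σ_v = 20.2×3.4 + 16.9×3.7 = 131.21 kPa.
Pore pressure: u = 9.81×(7.1 − 1.5) = 54.936 kPa.
Initial effective stress: σ'_0 = σ_v − u = 131.21 − 54.936 = 76.274 kPa.
Final effective stress: σ'_f = σ'_0 + Δσ = 76.274 + 29.6 = 105.87 kPa.
Normally consolidated clay, so the full stress increment lies on the virgin compression line:
S_c = C_c·H/(1+e₀)·log₁₀(σ'_f/σ'_0) = 0.42×7.4/(1+0.73)×log₁₀(105.87/76.274)
    = 1.7965 × 0.1424 = 0.2558 m

S_c ≈ 256 mm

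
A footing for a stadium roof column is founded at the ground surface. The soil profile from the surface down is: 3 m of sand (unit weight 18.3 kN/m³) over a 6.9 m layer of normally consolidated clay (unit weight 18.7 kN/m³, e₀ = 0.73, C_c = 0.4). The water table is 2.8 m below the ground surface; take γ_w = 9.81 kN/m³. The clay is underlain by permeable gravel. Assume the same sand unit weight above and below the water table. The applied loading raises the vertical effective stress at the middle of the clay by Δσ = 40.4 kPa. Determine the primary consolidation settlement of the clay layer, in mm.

Mid-depth of clay below the ground surface: z = 3 + 6.9/2 = 6.45 m.
Total vertical stress at mid-clay: σ_v = 18.3×3 + 18.7×3.45 = 119.42 kPa.
Pore pressure: u = 9.81×(6.45 − 2.8) = 35.806 kPa.
Initial effective stress: σ'_0 = σ_v − u = 119.42 − 35.806 = 83.614 kPa.
Final effective stress: σ'_f = σ'_0 + Δσ = 83.614 + 40.4 = 124.01 kPa.
Normally consolidated clay, so the full stress increment lies on the virgin compression line:
S_c = C_c·H/(1+e₀)·log₁₀(σ'_f/σ'_0) = 0.4×6.9/(1+0.73)×log₁₀(124.01/83.614)
    = 1.5954 × 0.17118 = 0.2731 m

S_c ≈ 273 mm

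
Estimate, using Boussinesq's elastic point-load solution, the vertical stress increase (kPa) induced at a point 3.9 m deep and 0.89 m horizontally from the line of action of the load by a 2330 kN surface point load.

Δσ_z ≈ 64.4 kPa

Boussinesq vertical stress below a point load on an elastic half-space:
Δσ_z = 3P/(2πz²) · [1 + (r/z)²]^(−5/2)
r/z = 0.89/3.9 = 0.22821; [1+(r/z)²]^(−5/2) = 0.88081.
Δσ_z = 3×2330/(2π×3.9²) × 0.88081 = 73.142 × 0.88081 = 64.42 kPa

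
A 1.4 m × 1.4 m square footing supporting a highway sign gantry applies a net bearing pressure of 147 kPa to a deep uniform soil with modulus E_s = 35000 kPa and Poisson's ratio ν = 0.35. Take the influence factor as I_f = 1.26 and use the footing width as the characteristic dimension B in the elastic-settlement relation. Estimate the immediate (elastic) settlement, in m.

S_e ≈ 0.0065 m

Immediate (elastic) settlement: S_e = q·B·(1−ν²)/E_s · I_f.
S_e = 147 × 1.4 × (1 − 0.35²) / 35000 × 1.26
    = 147 × 1.4 × 0.8775 / 35000 × 1.26
    = 0.006501 m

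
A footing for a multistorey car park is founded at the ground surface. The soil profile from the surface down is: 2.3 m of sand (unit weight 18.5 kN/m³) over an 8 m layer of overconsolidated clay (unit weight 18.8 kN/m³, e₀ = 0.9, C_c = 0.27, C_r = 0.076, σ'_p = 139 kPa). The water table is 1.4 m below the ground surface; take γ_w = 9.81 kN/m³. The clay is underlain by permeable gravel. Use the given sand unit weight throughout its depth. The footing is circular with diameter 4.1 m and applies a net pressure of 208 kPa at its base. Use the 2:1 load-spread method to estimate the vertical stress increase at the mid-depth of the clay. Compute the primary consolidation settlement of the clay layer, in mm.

Mid-depth of clay below the ground surface: z = 2.3 + 8/2 = 6.3 m.
Total vertical stress at mid-clay: σ_v = 18.5×2.3 + 18.8×4 = 117.75 kPa.
Pore pressure: u = 9.81×(6.3 − 1.4) = 48.069 kPa.
Initial effective stress: σ'_0 = σ_v − u = 117.75 − 48.069 = 69.681 kPa.
Stress increase at mid-clay by the 2:1 spreading method:
Δσ ≈ qD²/(D+z)² = 208×4.1²/(4.1+6.3)² = 32.327 kPa
Final effective stress: σ'_f = 69.681 + 32.327 = 102.01 kPa.
σ'_f = 102.01 ≤ σ'_p = 139 kPa, so the clay remains overconsolidated and only the recompression index applies:
S_c = C_r·H/(1+e₀)·log₁₀(σ'_f/σ'_0) = 0.076×8/1.9×log₁₀(102.01/69.681)
    = 0.32 × 0.16553 = 0.05297 m

S_c ≈ 53 mm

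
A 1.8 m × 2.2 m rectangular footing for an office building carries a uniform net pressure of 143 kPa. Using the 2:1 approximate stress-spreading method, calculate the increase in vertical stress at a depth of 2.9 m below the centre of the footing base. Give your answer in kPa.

By the 2:1 method the load spreads at 1 horizontal : 2 vertical, so at depth z the loaded area has grown by z in each plan dimension:
Δσ = qBL/((B+z)(L+z)) = 143×1.8×2.2/((1.8+2.9)(2.2+2.9)) = 23.625 kPa

Δσ_z ≈ 23.6 kPa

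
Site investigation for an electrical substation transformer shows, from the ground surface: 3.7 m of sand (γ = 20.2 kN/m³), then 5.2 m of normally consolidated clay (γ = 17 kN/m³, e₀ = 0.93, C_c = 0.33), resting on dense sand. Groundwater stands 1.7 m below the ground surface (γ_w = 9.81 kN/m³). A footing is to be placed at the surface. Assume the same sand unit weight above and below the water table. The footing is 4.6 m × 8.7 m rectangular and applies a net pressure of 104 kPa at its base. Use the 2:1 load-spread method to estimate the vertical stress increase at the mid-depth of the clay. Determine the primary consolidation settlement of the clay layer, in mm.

Mid-depth of clay below the ground surface: z = 3.7 + 5.2/2 = 6.3 m.
Total vertical stress at mid-clay: σ_v = 20.2×3.7 + 17×2.6 = 118.94 kPa.
Pore pressure: u = 9.81×(6.3 − 1.7) = 45.126 kPa.
Initial effective stress: σ'_0 = σ_v − u = 118.94 − 45.126 = 73.814 kPa.
Stress increase at mid-clay by the 2:1 spreading method:
Δσ = qBL/((B+z)(L+z)) = 104×4.6×8.7/((4.6+6.3)(8.7+6.3)) = 25.456 kPa
Final effective stress: σ'_f = σ'_0 + Δσ = 73.814 + 25.456 = 99.27 kPa.
Normally consolidated clay, so the full stress increment lies on the virgin compression line:
S_c = C_c·H/(1+e₀)·log₁₀(σ'_f/σ'_0) = 0.33×5.2/(1+0.93)×log₁₀(99.27/73.814)
    = 0.88912 × 0.12868 = 0.1144 m

S_c ≈ 114 mm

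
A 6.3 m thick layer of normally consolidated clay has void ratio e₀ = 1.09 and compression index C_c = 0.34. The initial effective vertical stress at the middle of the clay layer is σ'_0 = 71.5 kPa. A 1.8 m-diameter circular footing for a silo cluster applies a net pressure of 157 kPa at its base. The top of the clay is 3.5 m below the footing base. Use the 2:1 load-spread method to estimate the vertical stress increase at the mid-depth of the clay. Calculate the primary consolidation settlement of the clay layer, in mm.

Mid-depth of clay below the footing base: z = 3.5 + 6.3/2 = 6.65 m.
Stress increase at mid-clay by the 2:1 spreading method:
Δσ ≈ qD²/(D+z)² = 157×1.8²/(1.8+6.65)² = 7.1241 kPa
Final effective stress: σ'_f = σ'_0 + Δσ = 71.5 + 7.1241 = 78.624 kPa.
Normally consolidated clay, so the full stress increment lies on the virgin compression line:
S_c = C_c·H/(1+e₀)·log₁₀(σ'_f/σ'_0) = 0.34×6.3/(1+1.09)×log₁₀(78.624/71.5)
    = 1.0249 × 0.041249 = 0.04228 m

S_c ≈ 42.3 mm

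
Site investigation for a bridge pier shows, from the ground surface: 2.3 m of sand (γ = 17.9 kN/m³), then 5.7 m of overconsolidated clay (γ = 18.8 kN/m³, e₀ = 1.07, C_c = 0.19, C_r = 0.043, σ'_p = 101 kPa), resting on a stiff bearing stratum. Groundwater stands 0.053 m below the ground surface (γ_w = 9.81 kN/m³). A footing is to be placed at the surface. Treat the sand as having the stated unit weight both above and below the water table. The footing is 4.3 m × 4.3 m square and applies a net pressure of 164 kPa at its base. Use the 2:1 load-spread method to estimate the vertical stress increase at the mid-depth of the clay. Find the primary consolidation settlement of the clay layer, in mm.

Mid-depth of clay below the ground surface: z = 2.3 + 5.7/2 = 5.15 m.
Total vertical stress at mid-clay: σ_v = 17.9×2.3 + 18.8×2.85 = 94.75 kPa.
Pore pressure: u = 9.81×(5.15 − 0.053) = 50.002 kPa.
Initial effective stress: σ'_0 = σ_v − u = 94.75 − 50.002 = 44.748 kPa.
Stress increase at mid-clay by the 2:1 spreading method:
Δσ = qBL/((B+z)(L+z)) = 164×4.3×4.3/((4.3+5.15)(4.3+5.15)) = 33.956 kPa
Final effective stress: σ'_f = 44.748 + 33.956 = 78.704 kPa.
σ'_f = 78.704 ≤ σ'_p = 101 kPa, so the clay remains overconsolidated and only the recompression index applies:
S_c = C_r·H/(1+e₀)·log₁₀(σ'_f/σ'_0) = 0.043×5.7/2.07×log₁₀(78.704/44.748)
    = 0.1184 × 0.24522 = 0.02904 m

S_c ≈ 29 mm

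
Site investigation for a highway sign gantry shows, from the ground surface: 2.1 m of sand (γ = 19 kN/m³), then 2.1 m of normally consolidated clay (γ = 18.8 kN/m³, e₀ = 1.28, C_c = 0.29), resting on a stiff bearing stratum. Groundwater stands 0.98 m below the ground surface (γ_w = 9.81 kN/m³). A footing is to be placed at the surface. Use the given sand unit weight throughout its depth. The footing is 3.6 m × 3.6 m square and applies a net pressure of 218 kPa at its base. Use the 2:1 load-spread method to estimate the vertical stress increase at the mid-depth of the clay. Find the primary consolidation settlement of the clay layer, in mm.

S_c ≈ 112 mm

Mid-depth of clay below the ground surface: z = 2.1 + 2.1/2 = 3.15 m.
Total vertical stress at mid-clay: σ_v = 19×2.1 + 18.8×1.05 = 59.64 kPa.
Pore pressure: u = 9.81×(3.15 − 0.98) = 21.288 kPa.
Initial effective stress: σ'_0 = σ_v − u = 59.64 − 21.288 = 38.352 kPa.
Stress increase at mid-clay by the 2:1 spreading method:
Δσ = qBL/((B+z)(L+z)) = 218×3.6×3.6/((3.6+3.15)(3.6+3.15)) = 62.009 kPa
Final effective stress: σ'_f = σ'_0 + Δσ = 38.352 + 62.009 = 100.36 kPa.
Normally consolidated clay, so the full stress increment lies on the virgin compression line:
S_c = C_c·H/(1+e₀)·log₁₀(σ'_f/σ'_0) = 0.29×2.1/(1+1.28)×log₁₀(100.36/38.352)
    = 0.26711 × 0.41777 = 0.1116 m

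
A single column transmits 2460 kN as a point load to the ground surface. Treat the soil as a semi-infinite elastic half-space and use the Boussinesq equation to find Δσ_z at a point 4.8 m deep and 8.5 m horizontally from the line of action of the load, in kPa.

Δσ_z ≈ 1.47 kPa

Boussinesq vertical stress below a point load on an elastic half-space:
Δσ_z = 3P/(2πz²) · [1 + (r/z)²]^(−5/2)
r/z = 8.5/4.8 = 1.7708; [1+(r/z)²]^(−5/2) = 0.028747.
Δσ_z = 3×2460/(2π×4.8²) × 0.028747 = 50.979 × 0.028747 = 1.465 kPa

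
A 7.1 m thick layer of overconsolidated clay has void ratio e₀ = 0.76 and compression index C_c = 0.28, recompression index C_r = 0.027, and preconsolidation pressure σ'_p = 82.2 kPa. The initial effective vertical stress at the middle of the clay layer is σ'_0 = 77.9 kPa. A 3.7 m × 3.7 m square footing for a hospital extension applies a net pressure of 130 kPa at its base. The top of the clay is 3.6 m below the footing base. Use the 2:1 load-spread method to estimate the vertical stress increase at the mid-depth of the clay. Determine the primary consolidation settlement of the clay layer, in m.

Mid-depth of clay below the footing base: z = 3.6 + 7.1/2 = 7.15 m.
Stress increase at mid-clay by the 2:1 spreading method:
Δσ = qBL/((B+z)(L+z)) = 130×3.7×3.7/((3.7+7.15)(3.7+7.15)) = 15.118 kPa
Final effective stress: σ'_f = 77.9 + 15.118 = 93.018 kPa.
σ'_f = 93.018 > σ'_p = 82.2 kPa, so the stress path crosses the preconsolidation pressure — recompression up to σ'_p, then virgin compression beyond:
S_c = H/(1+e₀)·[C_r·log₁₀(σ'_p/σ'_0) + C_c·log₁₀(σ'_f/σ'_p)]
    = 7.1/1.76 × [0.027×log₁₀(82.2/77.9) + 0.28×log₁₀(93.018/82.2)]
    = 4.0341 × [0.00063003 + 0.015035] = 0.06319 m

S_c ≈ 0.0632 m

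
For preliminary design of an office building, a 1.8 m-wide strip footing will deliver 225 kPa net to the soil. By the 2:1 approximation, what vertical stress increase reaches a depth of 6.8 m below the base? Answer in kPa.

Δσ_z ≈ 47.1 kPa

By the 2:1 method the load spreads at 1 horizontal : 2 vertical, so at depth z the loaded area has grown by z in each plan dimension:
Δσ = qB/(B+z) = 225×1.8/(1.8+6.8) = 47.093 kPa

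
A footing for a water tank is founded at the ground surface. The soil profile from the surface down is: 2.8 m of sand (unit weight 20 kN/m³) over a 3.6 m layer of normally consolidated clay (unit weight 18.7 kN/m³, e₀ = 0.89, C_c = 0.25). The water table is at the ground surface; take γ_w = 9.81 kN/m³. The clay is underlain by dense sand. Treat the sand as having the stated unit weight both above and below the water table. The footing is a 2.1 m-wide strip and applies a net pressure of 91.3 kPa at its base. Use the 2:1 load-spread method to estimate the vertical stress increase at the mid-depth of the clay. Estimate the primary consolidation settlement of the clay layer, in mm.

Mid-depth of clay below the ground surface: z = 2.8 + 3.6/2 = 4.6 m.
Total vertical stress at mid-clay: σ_v = 20×2.8 + 18.7×1.8 = 89.66 kPa.
Pore pressure: u = 9.81×(4.6 − 0) = 45.126 kPa.
Initial effective stress: σ'_0 = σ_v − u = 89.66 − 45.126 = 44.534 kPa.
Stress increase at mid-clay by the 2:1 spreading method:
Δσ = qB/(B+z) = 91.3×2.1/(2.1+4.6) = 28.616 kPa
Final effective stress: σ'_f = σ'_0 + Δσ = 44.534 + 28.616 = 73.15 kPa.
Normally consolidated clay, so the full stress increment lies on the virgin compression line:
S_c = C_c·H/(1+e₀)·log₁₀(σ'_f/σ'_0) = 0.25×3.6/(1+0.89)×log₁₀(73.15/44.534)
    = 0.47619 × 0.21552 = 0.1026 m

S_c ≈ 103 mm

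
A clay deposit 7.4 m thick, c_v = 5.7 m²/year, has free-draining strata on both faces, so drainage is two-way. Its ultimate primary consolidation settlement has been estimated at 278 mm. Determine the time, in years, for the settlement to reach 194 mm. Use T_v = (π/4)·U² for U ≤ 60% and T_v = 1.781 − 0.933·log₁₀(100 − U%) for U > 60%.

Drainage path length: H_d = H/2 = 3.7 m (double drainage).
U = S(t)/S_ult = 194/278 = 0.6978.
U > 60%: T_v = 1.781 − 0.933·log₁₀(100 − 69.784) = 0.39994.
t = T_v·H_d²/c_v = 0.39994×3.7²/5.7 = 0.9606 years.

t ≈ 0.961 years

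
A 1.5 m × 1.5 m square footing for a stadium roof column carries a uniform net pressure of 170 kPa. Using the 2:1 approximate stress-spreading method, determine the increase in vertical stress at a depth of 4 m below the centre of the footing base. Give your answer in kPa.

Δσ_z ≈ 12.6 kPa

By the 2:1 method the load spreads at 1 horizontal : 2 vertical, so at depth z the loaded area has grown by z in each plan dimension:
Δσ = qBL/((B+z)(L+z)) = 170×1.5×1.5/((1.5+4)(1.5+4)) = 12.645 kPa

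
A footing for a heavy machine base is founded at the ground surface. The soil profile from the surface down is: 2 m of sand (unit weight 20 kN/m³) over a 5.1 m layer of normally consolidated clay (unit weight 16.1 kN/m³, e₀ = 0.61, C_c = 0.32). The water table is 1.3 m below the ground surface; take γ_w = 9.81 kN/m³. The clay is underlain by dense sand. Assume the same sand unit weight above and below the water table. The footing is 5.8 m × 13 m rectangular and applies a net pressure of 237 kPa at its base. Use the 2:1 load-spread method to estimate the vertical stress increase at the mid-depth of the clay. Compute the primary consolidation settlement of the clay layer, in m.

S_c ≈ 0.484 m

Mid-depth of clay below the ground surface: z = 2 + 5.1/2 = 4.55 m.
Total vertical stress at mid-clay: σ_v = 20×2 + 16.1×2.55 = 81.055 kPa.
Pore pressure: u = 9.81×(4.55 − 1.3) = 31.883 kPa.
Initial effective stress: σ'_0 = σ_v − u = 81.055 − 31.883 = 49.172 kPa.
Stress increase at mid-clay by the 2:1 spreading method:
Δσ = qBL/((B+z)(L+z)) = 237×5.8×13/((5.8+4.55)(13+4.55)) = 98.379 kPa
Final effective stress: σ'_f = σ'_0 + Δσ = 49.172 + 98.379 = 147.55 kPa.
Normally consolidated clay, so the full stress increment lies on the virgin compression line:
S_c = C_c·H/(1+e₀)·log₁₀(σ'_f/σ'_0) = 0.32×5.1/(1+0.61)×log₁₀(147.55/49.172)
    = 1.0137 × 0.47722 = 0.4838 m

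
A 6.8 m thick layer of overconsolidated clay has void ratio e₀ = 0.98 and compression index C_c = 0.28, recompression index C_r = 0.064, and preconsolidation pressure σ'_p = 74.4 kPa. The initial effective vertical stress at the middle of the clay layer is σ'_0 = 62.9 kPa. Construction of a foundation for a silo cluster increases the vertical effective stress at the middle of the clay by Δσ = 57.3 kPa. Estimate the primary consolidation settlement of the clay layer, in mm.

S_c ≈ 216 mm

Final effective stress: σ'_f = 62.9 + 57.3 = 120.2 kPa.
σ'_f = 120.2 > σ'_p = 74.4 kPa, so the stress path crosses the preconsolidation pressure — recompression up to σ'_p, then virgin compression beyond:
S_c = H/(1+e₀)·[C_r·log₁₀(σ'_p/σ'_0) + C_c·log₁₀(σ'_f/σ'_p)]
    = 6.8/1.98 × [0.064×log₁₀(74.4/62.9) + 0.28×log₁₀(120.2/74.4)]
    = 3.4343 × [0.004667 + 0.058333] = 0.2164 m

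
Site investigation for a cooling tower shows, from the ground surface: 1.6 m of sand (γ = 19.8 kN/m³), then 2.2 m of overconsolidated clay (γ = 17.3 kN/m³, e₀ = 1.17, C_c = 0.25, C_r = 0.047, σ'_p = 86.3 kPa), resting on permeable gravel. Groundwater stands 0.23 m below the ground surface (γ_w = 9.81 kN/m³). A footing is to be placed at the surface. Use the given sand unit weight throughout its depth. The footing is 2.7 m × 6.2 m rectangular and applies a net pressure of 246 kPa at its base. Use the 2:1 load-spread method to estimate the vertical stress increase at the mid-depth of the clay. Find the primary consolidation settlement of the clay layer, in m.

Mid-depth of clay below the ground surface: z = 1.6 + 2.2/2 = 2.7 m.
Total vertical stress at mid-clay: σ_v = 19.8×1.6 + 17.3×1.1 = 50.71 kPa.
Pore pressure: u = 9.81×(2.7 − 0.23) = 24.231 kPa.
Initial effective stress: σ'_0 = σ_v − u = 50.71 − 24.231 = 26.479 kPa.
Stress increase at mid-clay by the 2:1 spreading method:
Δσ = qBL/((B+z)(L+z)) = 246×2.7×6.2/((2.7+2.7)(6.2+2.7)) = 85.685 kPa
Final effective stress: σ'_f = 26.479 + 85.685 = 112.16 kPa.
σ'_f = 112.16 > σ'_p = 86.3 kPa, so the stress path crosses the preconsolidation pressure — recompression up to σ'_p, then virgin compression beyond:
S_c = H/(1+e₀)·[C_r·log₁₀(σ'_p/σ'_0) + C_c·log₁₀(σ'_f/σ'_p)]
    = 2.2/2.17 × [0.047×log₁₀(86.3/26.479) + 0.25×log₁₀(112.16/86.3)]
    = 1.0138 × [0.024116 + 0.028457] = 0.0533 m

S_c ≈ 0.0533 m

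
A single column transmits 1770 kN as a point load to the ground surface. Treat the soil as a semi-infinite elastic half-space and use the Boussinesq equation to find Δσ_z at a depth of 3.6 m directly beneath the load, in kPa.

Δσ_z ≈ 65.2 kPa

Boussinesq vertical stress below a point load on an elastic half-space:
Δσ_z = 3P/(2πz²) · [1 + (r/z)²]^(−5/2)
r/z = 0/3.6 = 0; [1+(r/z)²]^(−5/2) = 1.
Δσ_z = 3×1770/(2π×3.6²) × 1 = 65.209 × 1 = 65.21 kPa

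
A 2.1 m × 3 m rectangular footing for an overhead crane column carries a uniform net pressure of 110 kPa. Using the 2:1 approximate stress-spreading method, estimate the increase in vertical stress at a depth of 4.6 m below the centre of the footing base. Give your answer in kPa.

By the 2:1 method the load spreads at 1 horizontal : 2 vertical, so at depth z the loaded area has grown by z in each plan dimension:
Δσ = qBL/((B+z)(L+z)) = 110×2.1×3/((2.1+4.6)(3+4.6)) = 13.61 kPa

Δσ_z ≈ 13.6 kPa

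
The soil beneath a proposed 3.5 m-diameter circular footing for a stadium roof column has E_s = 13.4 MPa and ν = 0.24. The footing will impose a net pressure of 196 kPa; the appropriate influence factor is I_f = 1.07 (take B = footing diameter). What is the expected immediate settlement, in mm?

S_e ≈ 51.6 mm

Immediate (elastic) settlement: S_e = q·B·(1−ν²)/E_s · I_f.
E_s = 13.4 MPa = 13400 kPa.
S_e = 196 × 3.5 × (1 − 0.24²) / 13400 × 1.07
    = 196 × 3.5 × 0.9424 / 13400 × 1.07
    = 0.05162 m = 51.62 mm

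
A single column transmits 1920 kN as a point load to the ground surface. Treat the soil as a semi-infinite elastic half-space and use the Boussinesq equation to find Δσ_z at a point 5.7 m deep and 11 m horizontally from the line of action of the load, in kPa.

Boussinesq vertical stress below a point load on an elastic half-space:
Δσ_z = 3P/(2πz²) · [1 + (r/z)²]^(−5/2)
r/z = 11/5.7 = 1.9298; [1+(r/z)²]^(−5/2) = 0.020615.
Δσ_z = 3×1920/(2π×5.7²) × 0.020615 = 28.216 × 0.020615 = 0.5817 kPa

Δσ_z ≈ 0.582 kPa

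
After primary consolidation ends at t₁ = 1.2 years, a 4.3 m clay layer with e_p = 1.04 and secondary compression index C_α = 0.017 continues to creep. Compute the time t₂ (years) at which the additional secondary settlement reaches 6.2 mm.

S_s = C_α·H/(1+e_p)·log₁₀(t₂/t₁) ⇒ log₁₀(t₂/t₁) = S_s·(1+e_p)/(C_α·H).
log₁₀(t₂/t₁) = 0.0062 × (1+1.04) / (0.017×4.3) = 0.173
t₂ = t₁ × 10^0.173 = 1.2 × 1.489 = 1.787 years

t₂ ≈ 1.79 years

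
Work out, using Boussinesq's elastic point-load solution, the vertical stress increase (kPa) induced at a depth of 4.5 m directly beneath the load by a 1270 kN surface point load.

Boussinesq vertical stress below a point load on an elastic half-space:
Δσ_z = 3P/(2πz²) · [1 + (r/z)²]^(−5/2)
r/z = 0/4.5 = 0; [1+(r/z)²]^(−5/2) = 1.
Δσ_z = 3×1270/(2π×4.5²) × 1 = 29.945 × 1 = 29.95 kPa

Δσ_z ≈ 29.9 kPa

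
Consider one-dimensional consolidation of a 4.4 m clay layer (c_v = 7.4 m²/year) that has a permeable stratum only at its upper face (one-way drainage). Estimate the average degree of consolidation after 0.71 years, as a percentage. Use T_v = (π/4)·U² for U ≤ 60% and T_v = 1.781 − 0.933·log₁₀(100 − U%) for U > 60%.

Drainage path length: H_d = H = 4.4 m (single drainage).
T_v = c_v·t/H_d² = 7.4×0.71/4.4² = 0.27138.
T_v = 0.27138 corresponds to the U ≤ 60% branch:
U = √(4T_v/π) = 0.5878

U ≈ 58.8 %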